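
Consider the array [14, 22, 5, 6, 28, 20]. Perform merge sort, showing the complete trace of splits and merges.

Merge sort trace:

Split: [14, 22, 5, 6, 28, 20] -> [14, 22, 5] and [6, 28, 20]
  Split: [14, 22, 5] -> [14] and [22, 5]
    Split: [22, 5] -> [22] and [5]
    Merge: [22] + [5] -> [5, 22]
  Merge: [14] + [5, 22] -> [5, 14, 22]
  Split: [6, 28, 20] -> [6] and [28, 20]
    Split: [28, 20] -> [28] and [20]
    Merge: [28] + [20] -> [20, 28]
  Merge: [6] + [20, 28] -> [6, 20, 28]
Merge: [5, 14, 22] + [6, 20, 28] -> [5, 6, 14, 20, 22, 28]

Final sorted array: [5, 6, 14, 20, 22, 28]

The merge sort proceeds by recursively splitting the array and merging sorted halves.
After all merges, the sorted array is [5, 6, 14, 20, 22, 28].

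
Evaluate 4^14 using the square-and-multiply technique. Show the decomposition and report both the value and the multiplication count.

Computing 4^14 by squaring (build up from 4^1; each line after the first costs one multiplication):

4^1 = 4
4^2 = (4^1)^2 = 4^2 = 16
4^3 = 4 * 4^2 = 4 * 16 = 64
4^6 = (4^3)^2 = 64^2 = 4096
4^7 = 4 * 4^6 = 4 * 4096 = 16384
4^14 = (4^7)^2 = 16384^2 = 268435456

Result: 268435456
Multiplications needed: 5 (5 lines after 4^1)

4^14 = 268435456. Using exponentiation by squaring, this requires 5 multiplications. The key idea: if the exponent is even, square the half-power; if odd, multiply by the base once.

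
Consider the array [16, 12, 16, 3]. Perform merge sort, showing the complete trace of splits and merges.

Merge sort trace:

Split: [16, 12, 16, 3] -> [16, 12] and [16, 3]
  Split: [16, 12] -> [16] and [12]
  Merge: [16] + [12] -> [12, 16]
  Split: [16, 3] -> [16] and [3]
  Merge: [16] + [3] -> [3, 16]
Merge: [12, 16] + [3, 16] -> [3, 12, 16, 16]

Final sorted array: [3, 12, 16, 16]

The merge sort proceeds by recursively splitting the array and merging sorted halves.
After all merges, the sorted array is [3, 12, 16, 16].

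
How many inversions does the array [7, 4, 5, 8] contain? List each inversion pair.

Finding inversions in [7, 4, 5, 8]:

(0, 1): arr[0]=7 > arr[1]=4
(0, 2): arr[0]=7 > arr[2]=5

Total inversions: 2

The array has 2 inversion(s): (0,1), (0,2). Each pair (i,j) satisfies i < j and arr[i] > arr[j].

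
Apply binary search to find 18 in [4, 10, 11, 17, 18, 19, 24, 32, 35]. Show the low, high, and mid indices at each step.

Binary search for 18 in [4, 10, 11, 17, 18, 19, 24, 32, 35]:

lo=0, hi=8, mid=4, arr[mid]=18 -> Found target at index 4!

Binary search finds 18 at index 4 after 1 comparisons. The search repeatedly halves the search space by comparing with the middle element.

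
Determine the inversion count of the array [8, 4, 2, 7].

Finding inversions in [8, 4, 2, 7]:

(0, 1): arr[0]=8 > arr[1]=4
(0, 2): arr[0]=8 > arr[2]=2
(0, 3): arr[0]=8 > arr[3]=7
(1, 2): arr[1]=4 > arr[2]=2

Total inversions: 4

The array has 4 inversion(s): (0,1), (0,2), (0,3), (1,2). Each pair (i,j) satisfies i < j and arr[i] > arr[j].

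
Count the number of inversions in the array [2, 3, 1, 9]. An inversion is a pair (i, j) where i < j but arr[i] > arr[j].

Finding inversions in [2, 3, 1, 9]:

(0, 2): arr[0]=2 > arr[2]=1
(1, 2): arr[1]=3 > arr[2]=1

Total inversions: 2

The array has 2 inversion(s): (0,2), (1,2). Each pair (i,j) satisfies i < j and arr[i] > arr[j].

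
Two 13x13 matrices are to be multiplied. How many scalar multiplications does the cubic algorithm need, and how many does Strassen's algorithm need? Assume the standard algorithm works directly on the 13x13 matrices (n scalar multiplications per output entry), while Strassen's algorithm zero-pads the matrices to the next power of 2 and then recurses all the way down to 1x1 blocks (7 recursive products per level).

Matrix multiplication for 13x13 matrices:

Strassen's algorithm requires power-of-2 dimensions. Pad 13x13 to 16x16 (next power of 2).

Standard algorithm: 13^3 = 2197 multiplications
Strassen's algorithm: 7^(log2(16)) = 7^4 = 2401 multiplications
Difference: 2197 - 2401 = -204 (Strassen uses MORE here due to padding overhead — for small or just-over-power-of-2 n, padding can outweigh the per-level savings)

Standard: 2197 multiplications (13^3). Strassen: 2401 multiplications (7^4, after padding to 16x16). Strassen reduces 8 recursive multiplications to 7 at each level.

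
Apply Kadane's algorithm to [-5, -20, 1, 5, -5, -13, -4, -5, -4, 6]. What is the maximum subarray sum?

Using Kadane's algorithm on [-5, -20, 1, 5, -5, -13, -4, -5, -4, 6]:

Scanning through the array:
Position 1 (value -20): max_ending_here = -20, max_so_far = -5
Position 2 (value 1): max_ending_here = 1, max_so_far = 1
Position 3 (value 5): max_ending_here = 6, max_so_far = 6
Position 4 (value -5): max_ending_here = 1, max_so_far = 6
Position 5 (value -13): max_ending_here = -12, max_so_far = 6
Position 6 (value -4): max_ending_here = -4, max_so_far = 6
Position 7 (value -5): max_ending_here = -5, max_so_far = 6
Position 8 (value -4): max_ending_here = -4, max_so_far = 6
Position 9 (value 6): max_ending_here = 6, max_so_far = 6

Maximum subarray: [1, 5]
Maximum sum: 6

The maximum subarray is [1, 5] with sum 6. This subarray runs from index 2 to index 3.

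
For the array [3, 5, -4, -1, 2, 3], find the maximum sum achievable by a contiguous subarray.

Using Kadane's algorithm on [3, 5, -4, -1, 2, 3]:

Scanning through the array:
Position 1 (value 5): max_ending_here = 8, max_so_far = 8
Position 2 (value -4): max_ending_here = 4, max_so_far = 8
Position 3 (value -1): max_ending_here = 3, max_so_far = 8
Position 4 (value 2): max_ending_here = 5, max_so_far = 8
Position 5 (value 3): max_ending_here = 8, max_so_far = 8

Maximum subarray: [3, 5]
Maximum sum: 8

The maximum subarray is [3, 5] with sum 8. This subarray runs from index 0 to index 1.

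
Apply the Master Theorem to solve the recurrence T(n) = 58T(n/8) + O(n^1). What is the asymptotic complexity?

Master Theorem for T(n) = 58T(n/8) + O(n^1):

a = 58, b = 8, c = 1
log_b(a) = log_8(58) = 1.9527

Case 1: c = 1 < log_8(58) = 1.9527
T(n) = O(n^(log_8 58))

For T(n) = 58T(n/8) + O(n^1): log_8(58) = 1.9527. This is Case 1 of the Master Theorem (c < log_b(a), work dominated by leaves), giving O(n^(log_8 58)).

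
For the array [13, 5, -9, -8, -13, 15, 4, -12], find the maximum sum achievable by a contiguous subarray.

Using Kadane's algorithm on [13, 5, -9, -8, -13, 15, 4, -12]:

Scanning through the array:
Position 1 (value 5): max_ending_here = 18, max_so_far = 18
Position 2 (value -9): max_ending_here = 9, max_so_far = 18
Position 3 (value -8): max_ending_here = 1, max_so_far = 18
Position 4 (value -13): max_ending_here = -12, max_so_far = 18
Position 5 (value 15): max_ending_here = 15, max_so_far = 18
Position 6 (value 4): max_ending_here = 19, max_so_far = 19
Position 7 (value -12): max_ending_here = 7, max_so_far = 19

Maximum subarray: [15, 4]
Maximum sum: 19

The maximum subarray is [15, 4] with sum 19. This subarray runs from index 5 to index 6.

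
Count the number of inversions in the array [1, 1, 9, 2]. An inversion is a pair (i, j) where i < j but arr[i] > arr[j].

Finding inversions in [1, 1, 9, 2]:

(2, 3): arr[2]=9 > arr[3]=2

Total inversions: 1

The array has 1 inversion(s): (2,3). Each pair (i,j) satisfies i < j and arr[i] > arr[j].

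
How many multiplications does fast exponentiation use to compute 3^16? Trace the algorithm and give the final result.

Computing 3^16 by squaring (build up from 3^1; each line after the first costs one multiplication):

3^1 = 3
3^2 = (3^1)^2 = 3^2 = 9
3^4 = (3^2)^2 = 9^2 = 81
3^8 = (3^4)^2 = 81^2 = 6561
3^16 = (3^8)^2 = 6561^2 = 43046721

Result: 43046721
Multiplications needed: 4 (4 lines after 3^1)

3^16 = 43046721. Using exponentiation by squaring, this requires 4 multiplications. The key idea: if the exponent is even, square the half-power; if odd, multiply by the base once.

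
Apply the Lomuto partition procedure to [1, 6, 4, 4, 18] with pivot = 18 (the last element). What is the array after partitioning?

Lomuto partition with pivot = 18:

Initial array: [1, 6, 4, 4, 18]

arr[0]=1 <= 18: swap with position 0, array becomes [1, 6, 4, 4, 18]
arr[1]=6 <= 18: swap with position 1, array becomes [1, 6, 4, 4, 18]
arr[2]=4 <= 18: swap with position 2, array becomes [1, 6, 4, 4, 18]
arr[3]=4 <= 18: swap with position 3, array becomes [1, 6, 4, 4, 18]

Place pivot at position 4: [1, 6, 4, 4, 18]
Pivot position: 4

After partitioning with pivot 18, the array becomes [1, 6, 4, 4, 18]. The pivot is placed at index 4. All elements to the left of the pivot are <= 18, and all elements to the right are > 18.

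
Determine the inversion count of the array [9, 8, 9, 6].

Finding inversions in [9, 8, 9, 6]:

(0, 1): arr[0]=9 > arr[1]=8
(0, 3): arr[0]=9 > arr[3]=6
(1, 3): arr[1]=8 > arr[3]=6
(2, 3): arr[2]=9 > arr[3]=6

Total inversions: 4

The array has 4 inversion(s): (0,1), (0,3), (1,3), (2,3). Each pair (i,j) satisfies i < j and arr[i] > arr[j].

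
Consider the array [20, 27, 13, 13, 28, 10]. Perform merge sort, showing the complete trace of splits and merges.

Merge sort trace:

Split: [20, 27, 13, 13, 28, 10] -> [20, 27, 13] and [13, 28, 10]
  Split: [20, 27, 13] -> [20] and [27, 13]
    Split: [27, 13] -> [27] and [13]
    Merge: [27] + [13] -> [13, 27]
  Merge: [20] + [13, 27] -> [13, 20, 27]
  Split: [13, 28, 10] -> [13] and [28, 10]
    Split: [28, 10] -> [28] and [10]
    Merge: [28] + [10] -> [10, 28]
  Merge: [13] + [10, 28] -> [10, 13, 28]
Merge: [13, 20, 27] + [10, 13, 28] -> [10, 13, 13, 20, 27, 28]

Final sorted array: [10, 13, 13, 20, 27, 28]

The merge sort proceeds by recursively splitting the array and merging sorted halves.
After all merges, the sorted array is [10, 13, 13, 20, 27, 28].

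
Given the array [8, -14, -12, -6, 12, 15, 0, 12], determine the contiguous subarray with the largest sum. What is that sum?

Using Kadane's algorithm on [8, -14, -12, -6, 12, 15, 0, 12]:

Scanning through the array:
Position 1 (value -14): max_ending_here = -6, max_so_far = 8
Position 2 (value -12): max_ending_here = -12, max_so_far = 8
Position 3 (value -6): max_ending_here = -6, max_so_far = 8
Position 4 (value 12): max_ending_here = 12, max_so_far = 12
Position 5 (value 15): max_ending_here = 27, max_so_far = 27
Position 6 (value 0): max_ending_here = 27, max_so_far = 27
Position 7 (value 12): max_ending_here = 39, max_so_far = 39

Maximum subarray: [12, 15, 0, 12]
Maximum sum: 39

The maximum subarray is [12, 15, 0, 12] with sum 39. This subarray runs from index 4 to index 7.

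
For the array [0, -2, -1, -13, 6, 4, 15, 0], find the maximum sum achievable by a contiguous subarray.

Using Kadane's algorithm on [0, -2, -1, -13, 6, 4, 15, 0]:

Scanning through the array:
Position 1 (value -2): max_ending_here = -2, max_so_far = 0
Position 2 (value -1): max_ending_here = -1, max_so_far = 0
Position 3 (value -13): max_ending_here = -13, max_so_far = 0
Position 4 (value 6): max_ending_here = 6, max_so_far = 6
Position 5 (value 4): max_ending_here = 10, max_so_far = 10
Position 6 (value 15): max_ending_here = 25, max_so_far = 25
Position 7 (value 0): max_ending_here = 25, max_so_far = 25

Maximum subarray: [6, 4, 15]
Maximum sum: 25

The maximum subarray is [6, 4, 15] with sum 25. This subarray runs from index 4 to index 6.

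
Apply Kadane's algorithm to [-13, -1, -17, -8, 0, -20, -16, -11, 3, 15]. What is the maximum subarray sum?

Using Kadane's algorithm on [-13, -1, -17, -8, 0, -20, -16, -11, 3, 15]:

Scanning through the array:
Position 1 (value -1): max_ending_here = -1, max_so_far = -1
Position 2 (value -17): max_ending_here = -17, max_so_far = -1
Position 3 (value -8): max_ending_here = -8, max_so_far = -1
Position 4 (value 0): max_ending_here = 0, max_so_far = 0
Position 5 (value -20): max_ending_here = -20, max_so_far = 0
Position 6 (value -16): max_ending_here = -16, max_so_far = 0
Position 7 (value -11): max_ending_here = -11, max_so_far = 0
Position 8 (value 3): max_ending_here = 3, max_so_far = 3
Position 9 (value 15): max_ending_here = 18, max_so_far = 18

Maximum subarray: [3, 15]
Maximum sum: 18

The maximum subarray is [3, 15] with sum 18. This subarray runs from index 8 to index 9.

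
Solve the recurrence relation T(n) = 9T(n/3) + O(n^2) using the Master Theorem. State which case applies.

Master Theorem for T(n) = 9T(n/3) + O(n^2):

a = 9, b = 3, c = 2
log_b(a) = log_3(9) = 2.0000

Case 2: c = 2 = log_3(9) = 2.0000
T(n) = O(n^2 log n) = O(n^2 log n)

For T(n) = 9T(n/3) + O(n^2): log_3(9) = 2.0000. This is Case 2 of the Master Theorem (c = log_b(a), equal work at all levels), giving O(n^2 log n).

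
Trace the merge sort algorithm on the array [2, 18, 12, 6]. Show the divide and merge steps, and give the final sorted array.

Merge sort trace:

Split: [2, 18, 12, 6] -> [2, 18] and [12, 6]
  Split: [2, 18] -> [2] and [18]
  Merge: [2] + [18] -> [2, 18]
  Split: [12, 6] -> [12] and [6]
  Merge: [12] + [6] -> [6, 12]
Merge: [2, 18] + [6, 12] -> [2, 6, 12, 18]

Final sorted array: [2, 6, 12, 18]

The merge sort proceeds by recursively splitting the array and merging sorted halves.
After all merges, the sorted array is [2, 6, 12, 18].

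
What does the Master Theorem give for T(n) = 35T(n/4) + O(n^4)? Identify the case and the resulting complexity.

Master Theorem for T(n) = 35T(n/4) + O(n^4):

a = 35, b = 4, c = 4
log_b(a) = log_4(35) = 2.5646

Case 3: c = 4 > log_4(35) = 2.5646
T(n) = O(n^4) = O(n^4)

For T(n) = 35T(n/4) + O(n^4): log_4(35) = 2.5646. This is Case 3 of the Master Theorem (c > log_b(a), work dominated by root), giving O(n^4).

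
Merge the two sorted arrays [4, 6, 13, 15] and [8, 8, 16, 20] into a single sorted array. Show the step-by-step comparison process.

Merging process:

Compare 4 vs 8: take 4 from left. Merged: [4]
Compare 6 vs 8: take 6 from left. Merged: [4, 6]
Compare 13 vs 8: take 8 from right. Merged: [4, 6, 8]
Compare 13 vs 8: take 8 from right. Merged: [4, 6, 8, 8]
Compare 13 vs 16: take 13 from left. Merged: [4, 6, 8, 8, 13]
Compare 15 vs 16: take 15 from left. Merged: [4, 6, 8, 8, 13, 15]
Append remaining from right: [16, 20]. Merged: [4, 6, 8, 8, 13, 15, 16, 20]

Final merged array: [4, 6, 8, 8, 13, 15, 16, 20]
Total comparisons: 6

The merged array is [4, 6, 8, 8, 13, 15, 16, 20], requiring 6 comparisons. The merge step runs in O(n) time where n is the total number of elements.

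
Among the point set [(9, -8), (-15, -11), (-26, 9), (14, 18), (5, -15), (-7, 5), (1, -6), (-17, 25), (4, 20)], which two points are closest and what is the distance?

Computing all pairwise distances among 9 points:

d((9, -8), (-15, -11)) = 24.1868
d((9, -8), (-26, 9)) = 38.9102
d((9, -8), (14, 18)) = 26.4764
d((9, -8), (5, -15)) = 8.0623 <-- minimum
d((9, -8), (-7, 5)) = 20.6155
d((9, -8), (1, -6)) = 8.2462
d((9, -8), (-17, 25)) = 42.0119
d((9, -8), (4, 20)) = 28.4429
d((-15, -11), (-26, 9)) = 22.8254
d((-15, -11), (14, 18)) = 41.0122
d((-15, -11), (5, -15)) = 20.3961
d((-15, -11), (-7, 5)) = 17.8885
d((-15, -11), (1, -6)) = 16.7631
d((-15, -11), (-17, 25)) = 36.0555
d((-15, -11), (4, 20)) = 36.3593
d((-26, 9), (14, 18)) = 41.0
d((-26, 9), (5, -15)) = 39.2046
d((-26, 9), (-7, 5)) = 19.4165
d((-26, 9), (1, -6)) = 30.8869
d((-26, 9), (-17, 25)) = 18.3576
d((-26, 9), (4, 20)) = 31.9531
d((14, 18), (5, -15)) = 34.2053
d((14, 18), (-7, 5)) = 24.6982
d((14, 18), (1, -6)) = 27.2947
d((14, 18), (-17, 25)) = 31.7805
d((14, 18), (4, 20)) = 10.198
d((5, -15), (-7, 5)) = 23.3238
d((5, -15), (1, -6)) = 9.8489
d((5, -15), (-17, 25)) = 45.6508
d((5, -15), (4, 20)) = 35.0143
d((-7, 5), (1, -6)) = 13.6015
d((-7, 5), (-17, 25)) = 22.3607
d((-7, 5), (4, 20)) = 18.6011
d((1, -6), (-17, 25)) = 35.8469
d((1, -6), (4, 20)) = 26.1725
d((-17, 25), (4, 20)) = 21.587

Closest pair: (9, -8) and (5, -15) with distance 8.0623

The closest pair is (9, -8) and (5, -15) with Euclidean distance 8.0623. For 9 points, brute-force pairwise comparison is shown above. For large n, the divide-and-conquer algorithm (sort by x, recurse on halves, check the dividing strip) achieves O(n log n).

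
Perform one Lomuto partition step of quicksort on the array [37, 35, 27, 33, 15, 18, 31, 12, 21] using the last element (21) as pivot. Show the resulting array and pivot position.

Lomuto partition with pivot = 21:

Initial array: [37, 35, 27, 33, 15, 18, 31, 12, 21]

arr[0]=37 > 21: no swap
arr[1]=35 > 21: no swap
arr[2]=27 > 21: no swap
arr[3]=33 > 21: no swap
arr[4]=15 <= 21: swap with position 0, array becomes [15, 35, 27, 33, 37, 18, 31, 12, 21]
arr[5]=18 <= 21: swap with position 1, array becomes [15, 18, 27, 33, 37, 35, 31, 12, 21]
arr[6]=31 > 21: no swap
arr[7]=12 <= 21: swap with position 2, array becomes [15, 18, 12, 33, 37, 35, 31, 27, 21]

Place pivot at position 3: [15, 18, 12, 21, 37, 35, 31, 27, 33]
Pivot position: 3

After partitioning with pivot 21, the array becomes [15, 18, 12, 21, 37, 35, 31, 27, 33]. The pivot is placed at index 3. All elements to the left of the pivot are <= 21, and all elements to the right are > 21.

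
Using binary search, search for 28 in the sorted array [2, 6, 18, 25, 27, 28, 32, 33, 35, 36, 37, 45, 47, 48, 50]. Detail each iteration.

Binary search for 28 in [2, 6, 18, 25, 27, 28, 32, 33, 35, 36, 37, 45, 47, 48, 50]:

lo=0, hi=14, mid=7, arr[mid]=33 -> 33 > 28, search left half
lo=0, hi=6, mid=3, arr[mid]=25 -> 25 < 28, search right half
lo=4, hi=6, mid=5, arr[mid]=28 -> Found target at index 5!

Binary search finds 28 at index 5 after 3 comparisons. The search repeatedly halves the search space by comparing with the middle element.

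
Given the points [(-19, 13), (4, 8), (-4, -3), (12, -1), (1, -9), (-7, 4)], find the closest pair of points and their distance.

Computing all pairwise distances among 6 points:

d((-19, 13), (4, 8)) = 23.5372
d((-19, 13), (-4, -3)) = 21.9317
d((-19, 13), (12, -1)) = 34.0147
d((-19, 13), (1, -9)) = 29.7321
d((-19, 13), (-7, 4)) = 15.0
d((4, 8), (-4, -3)) = 13.6015
d((4, 8), (12, -1)) = 12.0416
d((4, 8), (1, -9)) = 17.2627
d((4, 8), (-7, 4)) = 11.7047
d((-4, -3), (12, -1)) = 16.1245
d((-4, -3), (1, -9)) = 7.8102
d((-4, -3), (-7, 4)) = 7.6158 <-- minimum
d((12, -1), (1, -9)) = 13.6015
d((12, -1), (-7, 4)) = 19.6469
d((1, -9), (-7, 4)) = 15.2643

Closest pair: (-4, -3) and (-7, 4) with distance 7.6158

The closest pair is (-4, -3) and (-7, 4) with Euclidean distance 7.6158. For 6 points, brute-force pairwise comparison is shown above. For large n, the divide-and-conquer algorithm (sort by x, recurse on halves, check the dividing strip) achieves O(n log n).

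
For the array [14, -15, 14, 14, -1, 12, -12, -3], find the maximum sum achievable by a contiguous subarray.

Using Kadane's algorithm on [14, -15, 14, 14, -1, 12, -12, -3]:

Scanning through the array:
Position 1 (value -15): max_ending_here = -1, max_so_far = 14
Position 2 (value 14): max_ending_here = 14, max_so_far = 14
Position 3 (value 14): max_ending_here = 28, max_so_far = 28
Position 4 (value -1): max_ending_here = 27, max_so_far = 28
Position 5 (value 12): max_ending_here = 39, max_so_far = 39
Position 6 (value -12): max_ending_here = 27, max_so_far = 39
Position 7 (value -3): max_ending_here = 24, max_so_far = 39

Maximum subarray: [14, 14, -1, 12]
Maximum sum: 39

The maximum subarray is [14, 14, -1, 12] with sum 39. This subarray runs from index 2 to index 5.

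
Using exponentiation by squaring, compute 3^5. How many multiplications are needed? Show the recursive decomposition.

Computing 3^5 by squaring (build up from 3^1; each line after the first costs one multiplication):

3^1 = 3
3^2 = (3^1)^2 = 3^2 = 9
3^4 = (3^2)^2 = 9^2 = 81
3^5 = 3 * 3^4 = 3 * 81 = 243

Result: 243
Multiplications needed: 3 (3 lines after 3^1)

3^5 = 243. Using exponentiation by squaring, this requires 3 multiplications. The key idea: if the exponent is even, square the half-power; if odd, multiply by the base once.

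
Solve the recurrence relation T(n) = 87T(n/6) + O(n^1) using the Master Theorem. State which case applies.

Master Theorem for T(n) = 87T(n/6) + O(n^1):

a = 87, b = 6, c = 1
log_b(a) = log_6(87) = 2.4925

Case 1: c = 1 < log_6(87) = 2.4925
T(n) = O(n^(log_6 87))

For T(n) = 87T(n/6) + O(n^1): log_6(87) = 2.4925. This is Case 1 of the Master Theorem (c < log_b(a), work dominated by leaves), giving O(n^(log_6 87)).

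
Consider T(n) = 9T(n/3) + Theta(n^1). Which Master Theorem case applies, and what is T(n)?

Master Theorem for T(n) = 9T(n/3) + O(n^1):

a = 9, b = 3, c = 1
log_b(a) = log_3(9) = 2.0000

Case 1: c = 1 < log_3(9) = 2.0000
T(n) = O(n^(log_3 9)) = O(n^2)

For T(n) = 9T(n/3) + O(n^1): log_3(9) = 2.0000. This is Case 1 of the Master Theorem (c < log_b(a), work dominated by leaves), giving O(n^2).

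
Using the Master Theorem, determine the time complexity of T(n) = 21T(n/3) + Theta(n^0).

Master Theorem for T(n) = 21T(n/3) + O(n^0):

a = 21, b = 3, c = 0
log_b(a) = log_3(21) = 2.7712

Case 1: c = 0 < log_3(21) = 2.7712
T(n) = O(n^(log_3 21))

For T(n) = 21T(n/3) + O(n^0): log_3(21) = 2.7712. This is Case 1 of the Master Theorem (c < log_b(a), work dominated by leaves), giving O(n^(log_3 21)).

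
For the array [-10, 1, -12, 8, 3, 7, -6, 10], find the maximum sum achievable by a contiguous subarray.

Using Kadane's algorithm on [-10, 1, -12, 8, 3, 7, -6, 10]:

Scanning through the array:
Position 1 (value 1): max_ending_here = 1, max_so_far = 1
Position 2 (value -12): max_ending_here = -11, max_so_far = 1
Position 3 (value 8): max_ending_here = 8, max_so_far = 8
Position 4 (value 3): max_ending_here = 11, max_so_far = 11
Position 5 (value 7): max_ending_here = 18, max_so_far = 18
Position 6 (value -6): max_ending_here = 12, max_so_far = 18
Position 7 (value 10): max_ending_here = 22, max_so_far = 22

Maximum subarray: [8, 3, 7, -6, 10]
Maximum sum: 22

The maximum subarray is [8, 3, 7, -6, 10] with sum 22. This subarray runs from index 3 to index 7.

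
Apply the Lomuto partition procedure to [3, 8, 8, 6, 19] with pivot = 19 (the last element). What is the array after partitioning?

Lomuto partition with pivot = 19:

Initial array: [3, 8, 8, 6, 19]

arr[0]=3 <= 19: swap with position 0, array becomes [3, 8, 8, 6, 19]
arr[1]=8 <= 19: swap with position 1, array becomes [3, 8, 8, 6, 19]
arr[2]=8 <= 19: swap with position 2, array becomes [3, 8, 8, 6, 19]
arr[3]=6 <= 19: swap with position 3, array becomes [3, 8, 8, 6, 19]

Place pivot at position 4: [3, 8, 8, 6, 19]
Pivot position: 4

After partitioning with pivot 19, the array becomes [3, 8, 8, 6, 19]. The pivot is placed at index 4. All elements to the left of the pivot are <= 19, and all elements to the right are > 19.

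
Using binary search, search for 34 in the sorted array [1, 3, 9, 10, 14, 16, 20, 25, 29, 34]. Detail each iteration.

Binary search for 34 in [1, 3, 9, 10, 14, 16, 20, 25, 29, 34]:

lo=0, hi=9, mid=4, arr[mid]=14 -> 14 < 34, search right half
lo=5, hi=9, mid=7, arr[mid]=25 -> 25 < 34, search right half
lo=8, hi=9, mid=8, arr[mid]=29 -> 29 < 34, search right half
lo=9, hi=9, mid=9, arr[mid]=34 -> Found target at index 9!

Binary search finds 34 at index 9 after 4 comparisons. The search repeatedly halves the search space by comparing with the middle element.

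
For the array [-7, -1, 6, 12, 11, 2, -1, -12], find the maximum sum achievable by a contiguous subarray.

Using Kadane's algorithm on [-7, -1, 6, 12, 11, 2, -1, -12]:

Scanning through the array:
Position 1 (value -1): max_ending_here = -1, max_so_far = -1
Position 2 (value 6): max_ending_here = 6, max_so_far = 6
Position 3 (value 12): max_ending_here = 18, max_so_far = 18
Position 4 (value 11): max_ending_here = 29, max_so_far = 29
Position 5 (value 2): max_ending_here = 31, max_so_far = 31
Position 6 (value -1): max_ending_here = 30, max_so_far = 31
Position 7 (value -12): max_ending_here = 18, max_so_far = 31

Maximum subarray: [6, 12, 11, 2]
Maximum sum: 31

The maximum subarray is [6, 12, 11, 2] with sum 31. This subarray runs from index 2 to index 5.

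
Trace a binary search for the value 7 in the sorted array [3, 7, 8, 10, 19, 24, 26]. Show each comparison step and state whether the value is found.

Binary search for 7 in [3, 7, 8, 10, 19, 24, 26]:

lo=0, hi=6, mid=3, arr[mid]=10 -> 10 > 7, search left half
lo=0, hi=2, mid=1, arr[mid]=7 -> Found target at index 1!

Binary search finds 7 at index 1 after 2 comparisons. The search repeatedly halves the search space by comparing with the middle element.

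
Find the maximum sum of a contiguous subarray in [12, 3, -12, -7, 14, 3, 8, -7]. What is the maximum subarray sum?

Using Kadane's algorithm on [12, 3, -12, -7, 14, 3, 8, -7]:

Scanning through the array:
Position 1 (value 3): max_ending_here = 15, max_so_far = 15
Position 2 (value -12): max_ending_here = 3, max_so_far = 15
Position 3 (value -7): max_ending_here = -4, max_so_far = 15
Position 4 (value 14): max_ending_here = 14, max_so_far = 15
Position 5 (value 3): max_ending_here = 17, max_so_far = 17
Position 6 (value 8): max_ending_here = 25, max_so_far = 25
Position 7 (value -7): max_ending_here = 18, max_so_far = 25

Maximum subarray: [14, 3, 8]
Maximum sum: 25

The maximum subarray is [14, 3, 8] with sum 25. This subarray runs from index 4 to index 6.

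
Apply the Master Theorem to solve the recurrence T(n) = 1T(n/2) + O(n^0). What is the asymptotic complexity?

Master Theorem for T(n) = 1T(n/2) + O(n^0):

a = 1, b = 2, c = 0
log_b(a) = log_2(1) = 0.0000

Case 2: c = 0 = log_2(1) = 0.0000
T(n) = O(n^0 log n) = O(log n)

For T(n) = 1T(n/2) + O(n^0): log_2(1) = 0.0000. This is Case 2 of the Master Theorem (c = log_b(a), equal work at all levels), giving O(log n).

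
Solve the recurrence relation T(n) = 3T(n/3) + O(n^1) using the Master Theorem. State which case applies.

Master Theorem for T(n) = 3T(n/3) + O(n^1):

a = 3, b = 3, c = 1
log_b(a) = log_3(3) = 1.0000

Case 2: c = 1 = log_3(3) = 1.0000
T(n) = O(n^1 log n) = O(n log n)

For T(n) = 3T(n/3) + O(n^1): log_3(3) = 1.0000. This is Case 2 of the Master Theorem (c = log_b(a), equal work at all levels), giving O(n log n).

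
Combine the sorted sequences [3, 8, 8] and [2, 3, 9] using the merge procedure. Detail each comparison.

Merging process:

Compare 3 vs 2: take 2 from right. Merged: [2]
Compare 3 vs 3: take 3 from left. Merged: [2, 3]
Compare 8 vs 3: take 3 from right. Merged: [2, 3, 3]
Compare 8 vs 9: take 8 from left. Merged: [2, 3, 3, 8]
Compare 8 vs 9: take 8 from left. Merged: [2, 3, 3, 8, 8]
Append remaining from right: [9]. Merged: [2, 3, 3, 8, 8, 9]

Final merged array: [2, 3, 3, 8, 8, 9]
Total comparisons: 5

The merged array is [2, 3, 3, 8, 8, 9], requiring 5 comparisons. The merge step runs in O(n) time where n is the total number of elements.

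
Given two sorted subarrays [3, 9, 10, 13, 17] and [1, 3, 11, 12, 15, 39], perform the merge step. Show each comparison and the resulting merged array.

Merging process:

Compare 3 vs 1: take 1 from right. Merged: [1]
Compare 3 vs 3: take 3 from left. Merged: [1, 3]
Compare 9 vs 3: take 3 from right. Merged: [1, 3, 3]
Compare 9 vs 11: take 9 from left. Merged: [1, 3, 3, 9]
Compare 10 vs 11: take 10 from left. Merged: [1, 3, 3, 9, 10]
Compare 13 vs 11: take 11 from right. Merged: [1, 3, 3, 9, 10, 11]
Compare 13 vs 12: take 12 from right. Merged: [1, 3, 3, 9, 10, 11, 12]
Compare 13 vs 15: take 13 from left. Merged: [1, 3, 3, 9, 10, 11, 12, 13]
Compare 17 vs 15: take 15 from right. Merged: [1, 3, 3, 9, 10, 11, 12, 13, 15]
Compare 17 vs 39: take 17 from left. Merged: [1, 3, 3, 9, 10, 11, 12, 13, 15, 17]
Append remaining from right: [39]. Merged: [1, 3, 3, 9, 10, 11, 12, 13, 15, 17, 39]

Final merged array: [1, 3, 3, 9, 10, 11, 12, 13, 15, 17, 39]
Total comparisons: 10

The merged array is [1, 3, 3, 9, 10, 11, 12, 13, 15, 17, 39], requiring 10 comparisons. The merge step runs in O(n) time where n is the total number of elements.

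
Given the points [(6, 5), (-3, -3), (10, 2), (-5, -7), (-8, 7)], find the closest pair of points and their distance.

Computing all pairwise distances among 5 points:

d((6, 5), (-3, -3)) = 12.0416
d((6, 5), (10, 2)) = 5.0
d((6, 5), (-5, -7)) = 16.2788
d((6, 5), (-8, 7)) = 14.1421
d((-3, -3), (10, 2)) = 13.9284
d((-3, -3), (-5, -7)) = 4.4721 <-- minimum
d((-3, -3), (-8, 7)) = 11.1803
d((10, 2), (-5, -7)) = 17.4929
d((10, 2), (-8, 7)) = 18.6815
d((-5, -7), (-8, 7)) = 14.3178

Closest pair: (-3, -3) and (-5, -7) with distance 4.4721

The closest pair is (-3, -3) and (-5, -7) with Euclidean distance 4.4721. For 5 points, brute-force pairwise comparison is shown above. For large n, the divide-and-conquer algorithm (sort by x, recurse on halves, check the dividing strip) achieves O(n log n).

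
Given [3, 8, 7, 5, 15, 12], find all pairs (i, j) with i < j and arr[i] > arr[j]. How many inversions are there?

Finding inversions in [3, 8, 7, 5, 15, 12]:

(1, 2): arr[1]=8 > arr[2]=7
(1, 3): arr[1]=8 > arr[3]=5
(2, 3): arr[2]=7 > arr[3]=5
(4, 5): arr[4]=15 > arr[5]=12

Total inversions: 4

The array has 4 inversion(s): (1,2), (1,3), (2,3), (4,5). Each pair (i,j) satisfies i < j and arr[i] > arr[j].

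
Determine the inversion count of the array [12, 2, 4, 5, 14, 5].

Finding inversions in [12, 2, 4, 5, 14, 5]:

(0, 1): arr[0]=12 > arr[1]=2
(0, 2): arr[0]=12 > arr[2]=4
(0, 3): arr[0]=12 > arr[3]=5
(0, 5): arr[0]=12 > arr[5]=5
(4, 5): arr[4]=14 > arr[5]=5

Total inversions: 5

The array has 5 inversion(s): (0,1), (0,2), (0,3), (0,5), (4,5). Each pair (i,j) satisfies i < j and arr[i] > arr[j].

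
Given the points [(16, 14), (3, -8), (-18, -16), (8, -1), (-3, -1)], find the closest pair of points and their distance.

Computing all pairwise distances among 5 points:

d((16, 14), (3, -8)) = 25.5539
d((16, 14), (-18, -16)) = 45.3431
d((16, 14), (8, -1)) = 17.0
d((16, 14), (-3, -1)) = 24.2074
d((3, -8), (-18, -16)) = 22.4722
d((3, -8), (8, -1)) = 8.6023 <-- minimum
d((3, -8), (-3, -1)) = 9.2195
d((-18, -16), (8, -1)) = 30.0167
d((-18, -16), (-3, -1)) = 21.2132
d((8, -1), (-3, -1)) = 11.0

Closest pair: (3, -8) and (8, -1) with distance 8.6023

The closest pair is (3, -8) and (8, -1) with Euclidean distance 8.6023. For 5 points, brute-force pairwise comparison is shown above. For large n, the divide-and-conquer algorithm (sort by x, recurse on halves, check the dividing strip) achieves O(n log n).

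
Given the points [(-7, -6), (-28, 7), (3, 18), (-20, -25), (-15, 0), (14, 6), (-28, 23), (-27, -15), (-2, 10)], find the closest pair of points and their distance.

Computing all pairwise distances among 9 points:

d((-7, -6), (-28, 7)) = 24.6982
d((-7, -6), (3, 18)) = 26.0
d((-7, -6), (-20, -25)) = 23.0217
d((-7, -6), (-15, 0)) = 10.0
d((-7, -6), (14, 6)) = 24.1868
d((-7, -6), (-28, 23)) = 35.805
d((-7, -6), (-27, -15)) = 21.9317
d((-7, -6), (-2, 10)) = 16.7631
d((-28, 7), (3, 18)) = 32.8938
d((-28, 7), (-20, -25)) = 32.9848
d((-28, 7), (-15, 0)) = 14.7648
d((-28, 7), (14, 6)) = 42.0119
d((-28, 7), (-28, 23)) = 16.0
d((-28, 7), (-27, -15)) = 22.0227
d((-28, 7), (-2, 10)) = 26.1725
d((3, 18), (-20, -25)) = 48.7647
d((3, 18), (-15, 0)) = 25.4558
d((3, 18), (14, 6)) = 16.2788
d((3, 18), (-28, 23)) = 31.4006
d((3, 18), (-27, -15)) = 44.5982
d((3, 18), (-2, 10)) = 9.434 <-- minimum
d((-20, -25), (-15, 0)) = 25.4951
d((-20, -25), (14, 6)) = 46.0109
d((-20, -25), (-28, 23)) = 48.6621
d((-20, -25), (-27, -15)) = 12.2066
d((-20, -25), (-2, 10)) = 39.3573
d((-15, 0), (14, 6)) = 29.6142
d((-15, 0), (-28, 23)) = 26.4197
d((-15, 0), (-27, -15)) = 19.2094
d((-15, 0), (-2, 10)) = 16.4012
d((14, 6), (-28, 23)) = 45.31
d((14, 6), (-27, -15)) = 46.0652
d((14, 6), (-2, 10)) = 16.4924
d((-28, 23), (-27, -15)) = 38.0132
d((-28, 23), (-2, 10)) = 29.0689
d((-27, -15), (-2, 10)) = 35.3553

Closest pair: (3, 18) and (-2, 10) with distance 9.434

The closest pair is (3, 18) and (-2, 10) with Euclidean distance 9.434. For 9 points, brute-force pairwise comparison is shown above. For large n, the divide-and-conquer algorithm (sort by x, recurse on halves, check the dividing strip) achieves O(n log n).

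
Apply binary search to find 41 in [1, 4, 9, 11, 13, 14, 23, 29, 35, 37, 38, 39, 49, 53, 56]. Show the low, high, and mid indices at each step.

Binary search for 41 in [1, 4, 9, 11, 13, 14, 23, 29, 35, 37, 38, 39, 49, 53, 56]:

lo=0, hi=14, mid=7, arr[mid]=29 -> 29 < 41, search right half
lo=8, hi=14, mid=11, arr[mid]=39 -> 39 < 41, search right half
lo=12, hi=14, mid=13, arr[mid]=53 -> 53 > 41, search left half
lo=12, hi=12, mid=12, arr[mid]=49 -> 49 > 41, search left half
lo=12 > hi=11, target 41 not found

Binary search determines that 41 is not in the array after 4 comparisons. The search space was exhausted without finding the target.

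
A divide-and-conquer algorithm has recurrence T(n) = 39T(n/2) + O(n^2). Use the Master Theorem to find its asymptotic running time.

Master Theorem for T(n) = 39T(n/2) + O(n^2):

a = 39, b = 2, c = 2
log_b(a) = log_2(39) = 5.2854

Case 1: c = 2 < log_2(39) = 5.2854
T(n) = O(n^(log_2 39))

For T(n) = 39T(n/2) + O(n^2): log_2(39) = 5.2854. This is Case 1 of the Master Theorem (c < log_b(a), work dominated by leaves), giving O(n^(log_2 39)).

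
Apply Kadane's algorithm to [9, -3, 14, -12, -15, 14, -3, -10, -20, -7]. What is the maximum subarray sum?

Using Kadane's algorithm on [9, -3, 14, -12, -15, 14, -3, -10, -20, -7]:

Scanning through the array:
Position 1 (value -3): max_ending_here = 6, max_so_far = 9
Position 2 (value 14): max_ending_here = 20, max_so_far = 20
Position 3 (value -12): max_ending_here = 8, max_so_far = 20
Position 4 (value -15): max_ending_here = -7, max_so_far = 20
Position 5 (value 14): max_ending_here = 14, max_so_far = 20
Position 6 (value -3): max_ending_here = 11, max_so_far = 20
Position 7 (value -10): max_ending_here = 1, max_so_far = 20
Position 8 (value -20): max_ending_here = -19, max_so_far = 20
Position 9 (value -7): max_ending_here = -7, max_so_far = 20

Maximum subarray: [9, -3, 14]
Maximum sum: 20

The maximum subarray is [9, -3, 14] with sum 20. This subarray runs from index 0 to index 2.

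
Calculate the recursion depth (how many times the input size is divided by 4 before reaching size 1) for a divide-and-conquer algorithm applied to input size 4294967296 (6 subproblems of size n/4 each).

For divide and conquer with division factor 4:

Problem sizes at each level:
Level 0: 4294967296
Level 1: 1073741824
Level 2: 268435456
Level 3: 67108864
Level 4: 16777216
Level 5: 4194304
Level 6: 1048576
Level 7: 262144
Level 8: 65536
Level 9: 16384
Level 10: 4096
Level 11: 1024
Level 12: 256
Level 13: 64
Level 14: 16
Level 15: 4
Level 16: 1

The root is level 0 and the size-1 base case is level 16 (the tree spans levels 0 through 16, i.e. 17 levels counting the root), so the depth is the number of divisions: log_4(4294967296) = 16

The recursion tree depth is log_4(4294967296) = 16. At each level, the problem size is divided by 4, so it takes 16 divisions to reduce to a base case of size 1. The algorithm makes 6 recursive calls at each level.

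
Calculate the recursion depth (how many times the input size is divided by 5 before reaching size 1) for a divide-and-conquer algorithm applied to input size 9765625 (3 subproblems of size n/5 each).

For divide and conquer with division factor 5:

Problem sizes at each level:
Level 0: 9765625
Level 1: 1953125
Level 2: 390625
Level 3: 78125
Level 4: 15625
Level 5: 3125
Level 6: 625
Level 7: 125
Level 8: 25
Level 9: 5
Level 10: 1

The root is level 0 and the size-1 base case is level 10 (the tree spans levels 0 through 10, i.e. 11 levels counting the root), so the depth is the number of divisions: log_5(9765625) = 10

The recursion tree depth is log_5(9765625) = 10. At each level, the problem size is divided by 5, so it takes 10 divisions to reduce to a base case of size 1. The algorithm makes 3 recursive calls at each level.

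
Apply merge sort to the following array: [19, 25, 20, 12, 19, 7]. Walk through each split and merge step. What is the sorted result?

Merge sort trace:

Split: [19, 25, 20, 12, 19, 7] -> [19, 25, 20] and [12, 19, 7]
  Split: [19, 25, 20] -> [19] and [25, 20]
    Split: [25, 20] -> [25] and [20]
    Merge: [25] + [20] -> [20, 25]
  Merge: [19] + [20, 25] -> [19, 20, 25]
  Split: [12, 19, 7] -> [12] and [19, 7]
    Split: [19, 7] -> [19] and [7]
    Merge: [19] + [7] -> [7, 19]
  Merge: [12] + [7, 19] -> [7, 12, 19]
Merge: [19, 20, 25] + [7, 12, 19] -> [7, 12, 19, 19, 20, 25]

Final sorted array: [7, 12, 19, 19, 20, 25]

The merge sort proceeds by recursively splitting the array and merging sorted halves.
After all merges, the sorted array is [7, 12, 19, 19, 20, 25].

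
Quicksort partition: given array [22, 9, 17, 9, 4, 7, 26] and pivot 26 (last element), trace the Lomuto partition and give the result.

Lomuto partition with pivot = 26:

Initial array: [22, 9, 17, 9, 4, 7, 26]

arr[0]=22 <= 26: swap with position 0, array becomes [22, 9, 17, 9, 4, 7, 26]
arr[1]=9 <= 26: swap with position 1, array becomes [22, 9, 17, 9, 4, 7, 26]
arr[2]=17 <= 26: swap with position 2, array becomes [22, 9, 17, 9, 4, 7, 26]
arr[3]=9 <= 26: swap with position 3, array becomes [22, 9, 17, 9, 4, 7, 26]
arr[4]=4 <= 26: swap with position 4, array becomes [22, 9, 17, 9, 4, 7, 26]
arr[5]=7 <= 26: swap with position 5, array becomes [22, 9, 17, 9, 4, 7, 26]

Place pivot at position 6: [22, 9, 17, 9, 4, 7, 26]
Pivot position: 6

After partitioning with pivot 26, the array becomes [22, 9, 17, 9, 4, 7, 26]. The pivot is placed at index 6. All elements to the left of the pivot are <= 26, and all elements to the right are > 26.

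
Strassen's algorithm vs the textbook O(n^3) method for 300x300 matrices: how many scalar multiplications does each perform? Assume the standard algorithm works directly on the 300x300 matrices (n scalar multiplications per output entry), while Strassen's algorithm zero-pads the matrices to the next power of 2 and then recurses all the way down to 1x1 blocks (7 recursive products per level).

Matrix multiplication for 300x300 matrices:

Strassen's algorithm requires power-of-2 dimensions. Pad 300x300 to 512x512 (next power of 2).

Standard algorithm: 300^3 = 27000000 multiplications
Strassen's algorithm: 7^(log2(512)) = 7^9 = 40353607 multiplications
Difference: 27000000 - 40353607 = -13353607 (Strassen uses MORE here due to padding overhead — for small or just-over-power-of-2 n, padding can outweigh the per-level savings)

Standard: 27000000 multiplications (300^3). Strassen: 40353607 multiplications (7^9, after padding to 512x512). Strassen reduces 8 recursive multiplications to 7 at each level.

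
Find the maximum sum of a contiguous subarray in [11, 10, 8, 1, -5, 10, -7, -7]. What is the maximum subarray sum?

Using Kadane's algorithm on [11, 10, 8, 1, -5, 10, -7, -7]:

Scanning through the array:
Position 1 (value 10): max_ending_here = 21, max_so_far = 21
Position 2 (value 8): max_ending_here = 29, max_so_far = 29
Position 3 (value 1): max_ending_here = 30, max_so_far = 30
Position 4 (value -5): max_ending_here = 25, max_so_far = 30
Position 5 (value 10): max_ending_here = 35, max_so_far = 35
Position 6 (value -7): max_ending_here = 28, max_so_far = 35
Position 7 (value -7): max_ending_here = 21, max_so_far = 35

Maximum subarray: [11, 10, 8, 1, -5, 10]
Maximum sum: 35

The maximum subarray is [11, 10, 8, 1, -5, 10] with sum 35. This subarray runs from index 0 to index 5.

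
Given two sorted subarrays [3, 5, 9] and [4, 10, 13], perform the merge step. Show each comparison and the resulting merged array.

Merging process:

Compare 3 vs 4: take 3 from left. Merged: [3]
Compare 5 vs 4: take 4 from right. Merged: [3, 4]
Compare 5 vs 10: take 5 from left. Merged: [3, 4, 5]
Compare 9 vs 10: take 9 from left. Merged: [3, 4, 5, 9]
Append remaining from right: [10, 13]. Merged: [3, 4, 5, 9, 10, 13]

Final merged array: [3, 4, 5, 9, 10, 13]
Total comparisons: 4

The merged array is [3, 4, 5, 9, 10, 13], requiring 4 comparisons. The merge step runs in O(n) time where n is the total number of elements.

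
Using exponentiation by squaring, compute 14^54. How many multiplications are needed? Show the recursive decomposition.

Computing 14^54 by squaring (build up from 14^1; each line after the first costs one multiplication):

14^1 = 14
14^2 = (14^1)^2 = 14^2 = 196
14^3 = 14 * 14^2 = 14 * 196 = 2744
14^6 = (14^3)^2 = 2744^2 = 7529536
14^12 = (14^6)^2 = 7529536^2 = 56693912375296
14^13 = 14 * 14^12 = 14 * 56693912375296 = 793714773254144
14^26 = (14^13)^2 = 793714773254144^2 = 629983141281877223603213172736
14^27 = 14 * 14^26 = 14 * 629983141281877223603213172736 = 8819763977946281130444984418304
14^54 = (14^27)^2 = 8819763977946281130444984418304^2 = 77788236626678808982722471083604074886584214739573349250236416

Result: 77788236626678808982722471083604074886584214739573349250236416
Multiplications needed: 8 (8 lines after 14^1)

14^54 = 77788236626678808982722471083604074886584214739573349250236416. Using exponentiation by squaring, this requires 8 multiplications. The key idea: if the exponent is even, square the half-power; if odd, multiply by the base once.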